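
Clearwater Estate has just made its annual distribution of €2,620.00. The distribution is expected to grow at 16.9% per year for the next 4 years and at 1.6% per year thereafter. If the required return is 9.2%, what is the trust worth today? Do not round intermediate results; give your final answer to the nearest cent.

D_1 = 3062.78000
D_2 = 3580.38982
D_3 = 4185.47570
D_4 = 4892.82109
Terminal value at year 4: TV = D_4×(1+g_2)/(r−g_2) = 4971.10623/0.076 = 65409.29250
P_0 = D_1/(1+r)^1 + D_2/(1+r)^2 + D_3/(1+r)^3 + D_4/(1+r)^4 + TV/(1+r)^4
    = 2804.74359 + 3002.51397 + 3214.22970 + 3440.87410 + 45999.05378 = 58461.41514

€58461.42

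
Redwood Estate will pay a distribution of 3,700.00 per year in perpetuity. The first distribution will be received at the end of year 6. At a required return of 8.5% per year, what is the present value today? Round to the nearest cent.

Value at end of year 5: C / r = 3,700.00 / 0.085 = 43,529.4118
Discount to today: PV = 43,529.4118 / (1 + 0.085)^5 = 43,529.4118 / 1.503657 = 28,949.04

28949.04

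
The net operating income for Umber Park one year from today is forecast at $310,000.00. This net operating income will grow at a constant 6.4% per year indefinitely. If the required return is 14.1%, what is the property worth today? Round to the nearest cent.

$4025974.03

Growing perpetuity: P = D₁ / (r − g) = $310,000.0000 / (0.141 − 0.064) = $4,025,974.03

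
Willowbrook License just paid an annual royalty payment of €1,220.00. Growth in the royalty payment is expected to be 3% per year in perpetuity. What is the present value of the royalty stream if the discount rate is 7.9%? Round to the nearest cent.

€25644.90

D₁ = D₀ × (1 + g) = €1,220.00 × 1.03 = €1,256.6000
Growing perpetuity: P = D₁ / (r − g) = €1,256.6000 / (0.079 − 0.03) = €25,644.90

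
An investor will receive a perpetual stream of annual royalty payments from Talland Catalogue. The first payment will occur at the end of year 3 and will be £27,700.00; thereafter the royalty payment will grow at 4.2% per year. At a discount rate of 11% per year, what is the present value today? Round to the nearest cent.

Value at end of year 2: C₁ / (r − g) = £27,700.00 / (0.11 − 0.042) = £407,352.9412
Discount to today: PV = £407,352.9412 / (1 + 0.11)^2 = £407,352.9412 / 1.232100 = £330,616.79

£330616.79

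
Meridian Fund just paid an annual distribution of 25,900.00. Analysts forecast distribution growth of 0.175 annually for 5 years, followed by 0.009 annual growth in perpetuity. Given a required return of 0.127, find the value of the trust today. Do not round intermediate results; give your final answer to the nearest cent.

D_1 = 30432.50000
D_2 = 35758.18750
D_3 = 42015.87031
D_4 = 49368.64762
D_5 = 58008.16095
Terminal value at year 5: TV = D_5×(1+g_2)/(r−g_2) = 58530.23440/0.118 = 496018.93558
P_0 = D_1/(1+r)^1 + D_2/(1+r)^2 + D_3/(1+r)^3 + D_4/(1+r)^4 + D_5/(1+r)^5 + TV/(1+r)^5
    = 27003.10559 + 28153.19349 + 29352.26473 + 30602.40556 + 31905.79106 + 272821.55241 = 419838.31285

419838.31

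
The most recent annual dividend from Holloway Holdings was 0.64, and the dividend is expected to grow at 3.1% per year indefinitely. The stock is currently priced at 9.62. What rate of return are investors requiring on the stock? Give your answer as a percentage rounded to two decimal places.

9.96%

D₁ = 0.64 × 1.031 = 0.6598
P = D₁/(r − g) ⇒ r = D₁/P + g = 0.6598/9.62 + 0.031 = 0.068590 + 0.031 = 0.099590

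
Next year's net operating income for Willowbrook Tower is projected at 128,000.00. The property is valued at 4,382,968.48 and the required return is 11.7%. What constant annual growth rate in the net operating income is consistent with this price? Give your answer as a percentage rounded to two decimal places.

P = D₁/(r−g) ⇒ g = r − D₁/P = 0.117 − 128,000.00/4,382,968.48 = 0.087796

8.78%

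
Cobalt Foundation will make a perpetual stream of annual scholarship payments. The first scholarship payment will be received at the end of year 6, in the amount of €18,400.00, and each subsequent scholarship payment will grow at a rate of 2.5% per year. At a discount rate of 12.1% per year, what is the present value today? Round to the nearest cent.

Value at end of year 5: C₁ / (r − g) = €18,400.00 / (0.121 − 0.025) = €191,666.6667
Discount to today: PV = €191,666.6667 / (1 + 0.121)^5 = €191,666.6667 / 1.770223 = €108,272.59

€108272.59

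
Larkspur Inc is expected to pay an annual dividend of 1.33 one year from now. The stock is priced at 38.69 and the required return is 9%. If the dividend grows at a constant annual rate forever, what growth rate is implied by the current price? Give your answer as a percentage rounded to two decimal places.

P = D₁/(r−g) ⇒ g = r − D₁/P = 0.09 − 1.33/38.69 = 0.055624

5.56%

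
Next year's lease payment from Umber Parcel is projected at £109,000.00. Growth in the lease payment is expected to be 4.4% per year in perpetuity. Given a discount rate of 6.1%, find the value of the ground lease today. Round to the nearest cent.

£6411764.71

Growing perpetuity: P = D₁ / (r − g) = £109,000.0000 / (0.061 − 0.044) = £6,411,764.71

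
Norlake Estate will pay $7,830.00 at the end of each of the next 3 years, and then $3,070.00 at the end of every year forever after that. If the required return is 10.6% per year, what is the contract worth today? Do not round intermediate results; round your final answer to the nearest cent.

$40675.75

PV of 3-year annuity: $7,830.00 × [1 − (1+0.106)^−3] / 0.106 = 19268.19191
Perpetuity value at year 3: $3,070.00 / 0.106 = 28962.26415
PV of perpetuity: 28962.26415 / (1+0.106)^3 = 21407.55800
Total PV = 19268.19191 + 21407.55800 = 40675.74991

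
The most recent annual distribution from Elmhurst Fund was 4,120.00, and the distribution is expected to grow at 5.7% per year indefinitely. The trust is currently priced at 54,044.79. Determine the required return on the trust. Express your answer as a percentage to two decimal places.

D₁ = 4,120.00 × 1.057 = 4,354.8400
P = D₁/(r − g) ⇒ r = D₁/P + g = 4,354.8400/54,044.79 + 0.057 = 0.080578 + 0.057 = 0.137578

13.76%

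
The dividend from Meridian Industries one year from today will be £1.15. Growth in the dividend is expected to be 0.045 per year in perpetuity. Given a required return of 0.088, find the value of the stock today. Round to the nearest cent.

Growing perpetuity: P = D₁ / (r − g) = £1.1500 / (0.088 − 0.045) = £26.74

£26.74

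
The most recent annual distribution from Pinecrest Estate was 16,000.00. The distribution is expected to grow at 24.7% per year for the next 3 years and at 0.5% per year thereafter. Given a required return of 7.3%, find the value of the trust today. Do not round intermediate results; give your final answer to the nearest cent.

D_1 = 19952.00000
D_2 = 24880.14400
D_3 = 31025.53957
Terminal value at year 3: TV = D_3×(1+g_2)/(r−g_2) = 31180.66727/0.068 = 458539.22450
P_0 = D_1/(1+r)^1 + D_2/(1+r)^2 + D_3/(1+r)^3 + TV/(1+r)^3
    = 18594.59459 + 21609.93426 + 25114.24792 + 371173.81120 = 436492.58798

436492.59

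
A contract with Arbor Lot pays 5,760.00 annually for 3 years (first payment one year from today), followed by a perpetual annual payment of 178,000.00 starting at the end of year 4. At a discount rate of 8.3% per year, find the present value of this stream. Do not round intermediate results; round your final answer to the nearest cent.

1703090.99

PV of 3-year annuity: 5,760.00 × [1 − (1+0.083)^−3] / 0.083 = 14764.09068
Perpetuity value at year 3: 178,000.00 / 0.083 = 2144578.31325
PV of perpetuity: 2144578.31325 / (1+0.083)^3 = 1688326.89979
Total PV = 14764.09068 + 1688326.89979 = 1703090.99048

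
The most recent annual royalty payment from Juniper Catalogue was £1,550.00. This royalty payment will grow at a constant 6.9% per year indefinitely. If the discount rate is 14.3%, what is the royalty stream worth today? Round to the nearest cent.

D₁ = D₀ × (1 + g) = £1,550.00 × 1.069 = £1,656.9500
Growing perpetuity: P = D₁ / (r − g) = £1,656.9500 / (0.143 − 0.069) = £22,391.22

£22391.22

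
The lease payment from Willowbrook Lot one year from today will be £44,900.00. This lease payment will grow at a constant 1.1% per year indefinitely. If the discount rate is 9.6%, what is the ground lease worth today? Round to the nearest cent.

£528235.29

Growing perpetuity: P = D₁ / (r − g) = £44,900.0000 / (0.096 − 0.011) = £528,235.29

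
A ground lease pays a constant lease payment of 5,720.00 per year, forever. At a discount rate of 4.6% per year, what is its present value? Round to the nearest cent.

Level perpetuity: PV = C / r = 5,720.00 / 0.046 = 124,347.83

124347.83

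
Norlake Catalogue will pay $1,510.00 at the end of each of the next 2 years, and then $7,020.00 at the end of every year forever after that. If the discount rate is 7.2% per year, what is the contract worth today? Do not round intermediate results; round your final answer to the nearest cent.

$87565.37

PV of 2-year annuity: $1,510.00 × [1 − (1+0.072)^−2] / 0.072 = 2722.55792
Perpetuity value at year 2: $7,020.00 / 0.072 = 97500.00000
PV of perpetuity: 97500.00000 / (1+0.072)^2 = 84842.81020
Total PV = 2722.55792 + 84842.81020 = 87565.36812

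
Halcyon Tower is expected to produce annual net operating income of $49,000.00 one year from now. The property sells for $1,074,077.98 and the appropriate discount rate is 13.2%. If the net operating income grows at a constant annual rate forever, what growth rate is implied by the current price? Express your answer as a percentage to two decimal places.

P = D₁/(r−g) ⇒ g = r − D₁/P = 0.132 − $49,000.00/$1,074,077.98 = 0.086379

8.64%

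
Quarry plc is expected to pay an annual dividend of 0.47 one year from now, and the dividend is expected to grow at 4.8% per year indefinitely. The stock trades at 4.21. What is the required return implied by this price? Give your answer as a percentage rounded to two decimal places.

P = D₁/(r − g) ⇒ r = D₁/P + g = 0.4700/4.21 + 0.048 = 0.111639 + 0.048 = 0.159639

15.96%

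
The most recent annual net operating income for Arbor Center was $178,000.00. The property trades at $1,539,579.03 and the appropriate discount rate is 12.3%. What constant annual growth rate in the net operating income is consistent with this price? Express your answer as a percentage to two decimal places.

0.66%

P = D₀(1+g)/(r−g) ⇒ P(r−g) = D₀(1+g) ⇒ g(P+D₀) = P·r − D₀
g = (P·r − D₀)/(P + D₀) = ($1,539,579.03×0.123 − $178,000.00) / ($1,539,579.03 + $178,000.00) = 0.006619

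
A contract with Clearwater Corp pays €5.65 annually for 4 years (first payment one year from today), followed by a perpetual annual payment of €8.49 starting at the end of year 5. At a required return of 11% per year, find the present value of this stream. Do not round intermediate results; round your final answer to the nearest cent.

PV of 4-year annuity: €5.65 × [1 − (1+0.11)^−4] / 0.11 = 17.52882
Perpetuity value at year 4: €8.49 / 0.11 = 77.18182
PV of perpetuity: 77.18182 / (1+0.11)^4 = 50.84205
Total PV = 17.52882 + 50.84205 = 68.37087

€68.37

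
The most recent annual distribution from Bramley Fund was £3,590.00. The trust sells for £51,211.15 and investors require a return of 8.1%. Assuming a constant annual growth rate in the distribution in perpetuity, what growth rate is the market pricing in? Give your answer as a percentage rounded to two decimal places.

P = D₀(1+g)/(r−g) ⇒ P(r−g) = D₀(1+g) ⇒ g(P+D₀) = P·r − D₀
g = (P·r − D₀)/(P + D₀) = (£51,211.15×0.081 − £3,590.00) / (£51,211.15 + £3,590.00) = 0.010184

1.02%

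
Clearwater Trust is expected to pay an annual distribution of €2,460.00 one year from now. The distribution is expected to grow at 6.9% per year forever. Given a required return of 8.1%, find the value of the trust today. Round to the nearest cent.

€205000.00

Growing perpetuity: P = D₁ / (r − g) = €2,460.0000 / (0.081 − 0.069) = €205,000.00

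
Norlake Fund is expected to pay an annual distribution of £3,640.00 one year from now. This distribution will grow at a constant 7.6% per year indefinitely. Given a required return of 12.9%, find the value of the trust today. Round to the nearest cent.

£68679.25

Growing perpetuity: P = D₁ / (r − g) = £3,640.0000 / (0.129 − 0.076) = £68,679.25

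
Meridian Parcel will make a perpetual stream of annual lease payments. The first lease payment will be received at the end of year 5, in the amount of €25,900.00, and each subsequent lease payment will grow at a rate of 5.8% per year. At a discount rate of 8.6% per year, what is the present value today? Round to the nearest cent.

€665001.20

Value at end of year 4: C₁ / (r − g) = €25,900.00 / (0.086 − 0.058) = €925,000.0000
Discount to today: PV = €925,000.0000 / (1 + 0.086)^4 = €925,000.0000 / 1.390975 = €665,001.20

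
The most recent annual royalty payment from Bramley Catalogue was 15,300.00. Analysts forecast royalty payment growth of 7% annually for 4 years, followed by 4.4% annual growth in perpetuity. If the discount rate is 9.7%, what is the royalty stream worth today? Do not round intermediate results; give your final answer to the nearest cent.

D_1 = 16371.00000
D_2 = 17516.97000
D_3 = 18743.15790
D_4 = 20055.17895
Terminal value at year 4: TV = D_4×(1+g_2)/(r−g_2) = 20937.60683/0.053 = 395049.18541
P_0 = D_1/(1+r)^1 + D_2/(1+r)^2 + D_3/(1+r)^3 + D_4/(1+r)^4 + TV/(1+r)^4
    = 14923.42753 + 14556.12348 + 14197.85973 + 13848.41377 + 272787.62227 = 330313.44678

330313.45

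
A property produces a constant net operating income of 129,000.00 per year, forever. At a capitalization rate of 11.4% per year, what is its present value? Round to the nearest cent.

1131578.95

Level perpetuity: PV = C / r = 129,000.00 / 0.114 = 1,131,578.95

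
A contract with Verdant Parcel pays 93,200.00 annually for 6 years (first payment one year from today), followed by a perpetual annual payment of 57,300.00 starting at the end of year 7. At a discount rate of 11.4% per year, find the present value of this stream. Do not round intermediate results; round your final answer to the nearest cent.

652773.74

PV of 6-year annuity: 93,200.00 × [1 − (1+0.114)^−6] / 0.114 = 389784.11091
Perpetuity value at year 6: 57,300.00 / 0.114 = 502631.57895
PV of perpetuity: 502631.57895 / (1+0.114)^6 = 262989.63093
Total PV = 389784.11091 + 262989.63093 = 652773.74184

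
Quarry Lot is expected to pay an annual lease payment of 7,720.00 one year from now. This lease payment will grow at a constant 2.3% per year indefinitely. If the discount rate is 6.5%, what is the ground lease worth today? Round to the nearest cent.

183809.52

Growing perpetuity: P = D₁ / (r − g) = 7,720.0000 / (0.065 − 0.023) = 183,809.52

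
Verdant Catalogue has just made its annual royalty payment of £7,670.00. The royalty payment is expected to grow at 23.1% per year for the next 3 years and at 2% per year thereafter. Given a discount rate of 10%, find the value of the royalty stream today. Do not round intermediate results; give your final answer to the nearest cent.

£165995.78

D_1 = 9441.77000
D_2 = 11622.81887
D_3 = 14307.69003
Terminal value at year 3: TV = D_3×(1+g_2)/(r−g_2) = 14593.84383/0.08 = 182423.04787
P_0 = D_1/(1+r)^1 + D_2/(1+r)^2 + D_3/(1+r)^3 + TV/(1+r)^3
    = 8583.42727 + 9605.63543 + 10749.57929 + 137057.13589 = 165995.77788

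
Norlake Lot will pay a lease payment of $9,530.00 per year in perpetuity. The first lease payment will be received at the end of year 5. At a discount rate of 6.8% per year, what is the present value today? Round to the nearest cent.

Value at end of year 4: C / r = $9,530.00 / 0.068 = $140,147.0588
Discount to today: PV = $140,147.0588 / (1 + 0.068)^4 = $140,147.0588 / 1.301023 = $107,720.65

$107720.65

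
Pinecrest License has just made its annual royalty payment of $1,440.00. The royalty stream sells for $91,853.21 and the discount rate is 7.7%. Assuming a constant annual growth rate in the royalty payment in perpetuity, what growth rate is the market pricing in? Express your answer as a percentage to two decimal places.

6.04%

P = D₀(1+g)/(r−g) ⇒ P(r−g) = D₀(1+g) ⇒ g(P+D₀) = P·r − D₀
g = (P·r − D₀)/(P + D₀) = ($91,853.21×0.077 − $1,440.00) / ($91,853.21 + $1,440.00) = 0.060376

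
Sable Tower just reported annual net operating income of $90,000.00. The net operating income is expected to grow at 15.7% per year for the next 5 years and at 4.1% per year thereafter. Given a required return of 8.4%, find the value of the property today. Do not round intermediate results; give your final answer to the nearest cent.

D_1 = 104130.00000
D_2 = 120478.41000
D_3 = 139393.52037
D_4 = 161278.30307
D_5 = 186598.99665
Terminal value at year 5: TV = D_5×(1+g_2)/(r−g_2) = 194249.55551/0.043 = 4517431.52354
P_0 = D_1/(1+r)^1 + D_2/(1+r)^2 + D_3/(1+r)^3 + D_4/(1+r)^4 + D_5/(1+r)^5 + TV/(1+r)^5
    = 96060.88561 + 102529.93049 + 109434.62138 + 116804.29607 + 124670.26803 + 3018180.20984 = 3567680.21142

$3567680.21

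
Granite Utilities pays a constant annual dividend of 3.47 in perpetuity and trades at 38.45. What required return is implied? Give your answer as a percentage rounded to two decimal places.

9.02%

P = C/r ⇒ r = C/P = 3.47/38.45 = 0.090247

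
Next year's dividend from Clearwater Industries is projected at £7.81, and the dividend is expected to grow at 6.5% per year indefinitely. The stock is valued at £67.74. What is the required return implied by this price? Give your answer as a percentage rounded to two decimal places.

18.03%

P = D₁/(r − g) ⇒ r = D₁/P + g = £7.8100/£67.74 + 0.065 = 0.115294 + 0.065 = 0.180294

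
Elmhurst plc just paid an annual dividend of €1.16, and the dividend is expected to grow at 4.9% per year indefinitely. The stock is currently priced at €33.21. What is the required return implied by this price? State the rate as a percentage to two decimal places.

8.56%

D₁ = €1.16 × 1.049 = €1.2168
P = D₁/(r − g) ⇒ r = D₁/P + g = €1.2168/€33.21 + 0.049 = 0.036641 + 0.049 = 0.085641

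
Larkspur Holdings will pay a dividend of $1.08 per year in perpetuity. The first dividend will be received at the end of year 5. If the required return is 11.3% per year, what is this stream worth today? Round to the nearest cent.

$6.23

Value at end of year 4: C / r = $1.08 / 0.113 = $9.5575
Discount to today: PV = $9.5575 / (1 + 0.113)^4 = $9.5575 / 1.534549 = $6.23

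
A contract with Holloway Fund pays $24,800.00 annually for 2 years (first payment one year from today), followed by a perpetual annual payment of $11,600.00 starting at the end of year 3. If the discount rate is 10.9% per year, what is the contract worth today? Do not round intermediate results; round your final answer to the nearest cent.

PV of 2-year annuity: $24,800.00 × [1 − (1+0.109)^−2] / 0.109 = 42527.04123
Perpetuity value at year 2: $11,600.00 / 0.109 = 106422.01835
PV of perpetuity: 106422.01835 / (1+0.109)^2 = 86530.33777
Total PV = 42527.04123 + 86530.33777 = 129057.37901

$129057.38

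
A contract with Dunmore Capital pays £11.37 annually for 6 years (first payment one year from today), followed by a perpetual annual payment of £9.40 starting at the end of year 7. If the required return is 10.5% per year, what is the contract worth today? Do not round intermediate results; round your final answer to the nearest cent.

PV of 6-year annuity: £11.37 × [1 − (1+0.105)^−6] / 0.105 = 48.80208
Perpetuity value at year 6: £9.40 / 0.105 = 89.52381
PV of perpetuity: 89.52381 / (1+0.105)^6 = 49.17732
Total PV = 48.80208 + 49.17732 = 97.97940

£97.98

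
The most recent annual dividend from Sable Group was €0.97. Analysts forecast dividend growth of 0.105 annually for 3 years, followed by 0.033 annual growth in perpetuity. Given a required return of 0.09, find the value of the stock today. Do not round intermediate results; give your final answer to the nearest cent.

€21.31

D_1 = 1.07185
D_2 = 1.18439
D_3 = 1.30876
Terminal value at year 3: TV = D_3×(1+g_2)/(r−g_2) = 1.35194/0.057 = 23.71833
P_0 = D_1/(1+r)^1 + D_2/(1+r)^2 + D_3/(1+r)^3 + TV/(1+r)^3
    = 0.98335 + 0.99688 + 1.01060 + 18.31490 = 21.30573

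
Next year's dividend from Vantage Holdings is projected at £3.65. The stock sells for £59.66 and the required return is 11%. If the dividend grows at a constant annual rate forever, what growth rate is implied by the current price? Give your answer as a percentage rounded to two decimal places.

P = D₁/(r−g) ⇒ g = r − D₁/P = 0.11 − £3.65/£59.66 = 0.048820

4.88%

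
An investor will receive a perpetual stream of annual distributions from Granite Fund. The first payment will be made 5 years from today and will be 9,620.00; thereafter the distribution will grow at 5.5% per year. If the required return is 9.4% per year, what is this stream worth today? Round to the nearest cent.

172203.18

Value at end of year 4: C₁ / (r − g) = 9,620.00 / (0.094 − 0.055) = 246,666.6667
Discount to today: PV = 246,666.6667 / (1 + 0.094)^4 = 246,666.6667 / 1.432416 = 172,203.18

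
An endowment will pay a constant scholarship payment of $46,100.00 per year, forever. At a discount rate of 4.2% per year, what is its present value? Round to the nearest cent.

$1097619.05

Level perpetuity: PV = C / r = $46,100.00 / 0.042 = $1,097,619.05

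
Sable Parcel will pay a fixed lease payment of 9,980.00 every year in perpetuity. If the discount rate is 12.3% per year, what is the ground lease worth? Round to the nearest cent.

Level perpetuity: PV = C / r = 9,980.00 / 0.123 = 81,138.21

81138.21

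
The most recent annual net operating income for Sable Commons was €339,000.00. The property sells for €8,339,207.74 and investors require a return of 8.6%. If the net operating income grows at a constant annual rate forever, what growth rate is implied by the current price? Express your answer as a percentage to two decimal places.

4.36%

P = D₀(1+g)/(r−g) ⇒ P(r−g) = D₀(1+g) ⇒ g(P+D₀) = P·r − D₀
g = (P·r − D₀)/(P + D₀) = (€8,339,207.74×0.086 − €339,000.00) / (€8,339,207.74 + €339,000.00) = 0.043577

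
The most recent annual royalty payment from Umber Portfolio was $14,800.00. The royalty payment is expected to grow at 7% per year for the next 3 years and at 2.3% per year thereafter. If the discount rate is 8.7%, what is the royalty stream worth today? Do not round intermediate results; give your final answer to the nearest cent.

D_1 = 15836.00000
D_2 = 16944.52000
D_3 = 18130.63640
Terminal value at year 3: TV = D_3×(1+g_2)/(r−g_2) = 18547.64104/0.064 = 289806.89121
P_0 = D_1/(1+r)^1 + D_2/(1+r)^2 + D_3/(1+r)^3 + TV/(1+r)^3
    = 14568.53726 + 14340.69445 + 14116.41496 + 225642.07037 = 268667.71704

$268667.72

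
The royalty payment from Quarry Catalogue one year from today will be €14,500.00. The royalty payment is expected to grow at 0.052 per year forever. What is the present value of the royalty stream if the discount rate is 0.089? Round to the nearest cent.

Growing perpetuity: P = D₁ / (r − g) = €14,500.0000 / (0.089 − 0.052) = €391,891.89

€391891.89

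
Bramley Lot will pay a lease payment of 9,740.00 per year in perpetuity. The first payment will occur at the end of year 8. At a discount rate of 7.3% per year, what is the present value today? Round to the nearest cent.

Value at end of year 7: C / r = 9,740.00 / 0.073 = 133,424.6575
Discount to today: PV = 133,424.6575 / (1 + 0.073)^7 = 133,424.6575 / 1.637563 = 81,477.57

81477.57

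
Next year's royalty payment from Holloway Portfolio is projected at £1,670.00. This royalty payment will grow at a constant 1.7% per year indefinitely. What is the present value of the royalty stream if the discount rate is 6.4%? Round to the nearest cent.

£35531.91

Growing perpetuity: P = D₁ / (r − g) = £1,670.0000 / (0.064 − 0.017) = £35,531.91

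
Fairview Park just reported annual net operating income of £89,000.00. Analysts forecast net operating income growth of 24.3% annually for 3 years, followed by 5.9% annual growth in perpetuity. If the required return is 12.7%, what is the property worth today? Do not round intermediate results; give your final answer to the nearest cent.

D_1 = 110627.00000
D_2 = 137509.36100
D_3 = 170924.13572
Terminal value at year 3: TV = D_3×(1+g_2)/(r−g_2) = 181008.65973/0.068 = 2661892.05486
P_0 = D_1/(1+r)^1 + D_2/(1+r)^2 + D_3/(1+r)^3 + TV/(1+r)^3
    = 98160.60337 + 108264.09050 + 119407.51064 + 1859596.37890 = 2185428.58341

£2185428.58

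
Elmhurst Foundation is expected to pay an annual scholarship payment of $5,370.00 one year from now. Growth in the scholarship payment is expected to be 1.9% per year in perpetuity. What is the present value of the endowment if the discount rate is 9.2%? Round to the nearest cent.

Growing perpetuity: P = D₁ / (r − g) = $5,370.0000 / (0.092 − 0.019) = $73,561.64

$73561.64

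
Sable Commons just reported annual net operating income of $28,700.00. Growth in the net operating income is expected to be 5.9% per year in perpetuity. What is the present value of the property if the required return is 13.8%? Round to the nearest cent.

$384725.32

D₁ = D₀ × (1 + g) = $28,700.00 × 1.059 = $30,393.3000
Growing perpetuity: P = D₁ / (r − g) = $30,393.3000 / (0.138 − 0.059) = $384,725.32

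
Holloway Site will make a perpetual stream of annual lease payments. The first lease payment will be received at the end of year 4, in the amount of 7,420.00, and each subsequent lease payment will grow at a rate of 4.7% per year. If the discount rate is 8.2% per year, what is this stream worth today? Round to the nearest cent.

167360.93

Value at end of year 3: C₁ / (r − g) = 7,420.00 / (0.082 − 0.047) = 212,000.0000
Discount to today: PV = 212,000.0000 / (1 + 0.082)^3 = 212,000.0000 / 1.266723 = 167,360.93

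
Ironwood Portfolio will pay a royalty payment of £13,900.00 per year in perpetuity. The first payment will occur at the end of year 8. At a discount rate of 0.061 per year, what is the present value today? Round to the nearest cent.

£150548.79

Value at end of year 7: C / r = £13,900.00 / 0.061 = £227,868.8525
Discount to today: PV = £227,868.8525 / (1 + 0.061)^7 = £227,868.8525 / 1.513588 = £150,548.79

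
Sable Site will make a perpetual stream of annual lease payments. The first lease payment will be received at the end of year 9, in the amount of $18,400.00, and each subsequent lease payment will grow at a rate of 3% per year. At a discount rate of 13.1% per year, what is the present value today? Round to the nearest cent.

Value at end of year 8: C₁ / (r − g) = $18,400.00 / (0.131 − 0.03) = $182,178.2178
Discount to today: PV = $182,178.2178 / (1 + 0.131)^8 = $182,178.2178 / 2.677323 = $68,044.90

$68044.90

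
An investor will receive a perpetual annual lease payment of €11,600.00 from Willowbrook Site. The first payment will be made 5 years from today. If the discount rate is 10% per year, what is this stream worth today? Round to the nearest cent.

€79229.56

Value at end of year 4: C / r = €11,600.00 / 0.1 = €116,000.0000
Discount to today: PV = €116,000.0000 / (1 + 0.1)^4 = €116,000.0000 / 1.464100 = €79,229.56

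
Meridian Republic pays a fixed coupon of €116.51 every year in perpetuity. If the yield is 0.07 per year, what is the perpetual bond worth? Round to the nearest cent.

€1664.43

Level perpetuity: PV = C / r = €116.51 / 0.07 = €1,664.43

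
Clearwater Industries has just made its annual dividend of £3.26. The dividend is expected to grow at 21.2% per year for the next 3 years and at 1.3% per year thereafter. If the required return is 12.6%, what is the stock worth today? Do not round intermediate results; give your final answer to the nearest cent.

£47.80

D_1 = 3.95112
D_2 = 4.78876
D_3 = 5.80397
Terminal value at year 3: TV = D_3×(1+g_2)/(r−g_2) = 5.87943/0.113 = 52.03032
P_0 = D_1/(1+r)^1 + D_2/(1+r)^2 + D_3/(1+r)^3 + TV/(1+r)^3
    = 3.50899 + 3.77699 + 4.06547 + 36.44528 = 47.79672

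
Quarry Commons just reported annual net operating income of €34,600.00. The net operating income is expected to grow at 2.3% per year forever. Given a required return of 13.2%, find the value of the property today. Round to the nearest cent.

€324732.11

D₁ = D₀ × (1 + g) = €34,600.00 × 1.023 = €35,395.8000
Growing perpetuity: P = D₁ / (r − g) = €35,395.8000 / (0.132 − 0.023) = €324,732.11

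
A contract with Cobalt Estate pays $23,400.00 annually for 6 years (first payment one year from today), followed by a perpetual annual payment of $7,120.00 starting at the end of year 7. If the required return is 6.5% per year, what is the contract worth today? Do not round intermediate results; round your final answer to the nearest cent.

PV of 6-year annuity: $23,400.00 × [1 − (1+0.065)^−6] / 0.065 = 113279.71723
Perpetuity value at year 6: $7,120.00 / 0.065 = 109538.46154
PV of perpetuity: 109538.46154 / (1+0.065)^6 = 75070.44501
Total PV = 113279.71723 + 75070.44501 = 188350.16225

$188350.16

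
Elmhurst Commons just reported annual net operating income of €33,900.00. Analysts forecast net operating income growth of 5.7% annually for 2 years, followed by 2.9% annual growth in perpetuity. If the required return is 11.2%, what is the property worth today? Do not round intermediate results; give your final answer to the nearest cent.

D_1 = 35832.30000
D_2 = 37874.74110
Terminal value at year 2: TV = D_2×(1+g_2)/(r−g_2) = 38973.10859/0.083 = 469555.52520
P_0 = D_1/(1+r)^1 + D_2/(1+r)^2 + TV/(1+r)^2
    = 32223.29137 + 30629.51347 + 379732.16093 = 442584.96576

€442584.97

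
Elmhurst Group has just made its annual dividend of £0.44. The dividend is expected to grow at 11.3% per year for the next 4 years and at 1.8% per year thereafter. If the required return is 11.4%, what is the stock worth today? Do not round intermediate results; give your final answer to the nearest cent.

D_1 = 0.48972
D_2 = 0.54506
D_3 = 0.60665
D_4 = 0.67520
Terminal value at year 4: TV = D_4×(1+g_2)/(r−g_2) = 0.68736/0.096 = 7.15995
P_0 = D_1/(1+r)^1 + D_2/(1+r)^2 + D_3/(1+r)^3 + D_4/(1+r)^4 + TV/(1+r)^4
    = 0.43961 + 0.43921 + 0.43882 + 0.43842 + 4.64910 = 6.40516

£6.41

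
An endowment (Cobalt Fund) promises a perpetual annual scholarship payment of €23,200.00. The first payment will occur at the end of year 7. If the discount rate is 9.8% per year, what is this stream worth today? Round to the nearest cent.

€135097.67

Value at end of year 6: C / r = €23,200.00 / 0.098 = €236,734.6939
Discount to today: PV = €236,734.6939 / (1 + 0.098)^6 = €236,734.6939 / 1.752323 = €135,097.67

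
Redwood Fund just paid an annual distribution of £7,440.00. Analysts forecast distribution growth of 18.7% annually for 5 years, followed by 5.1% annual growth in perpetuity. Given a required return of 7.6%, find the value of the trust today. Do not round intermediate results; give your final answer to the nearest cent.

£561432.04

D_1 = 8831.28000
D_2 = 10482.72936
D_3 = 12442.99975
D_4 = 14769.84070
D_5 = 17531.80092
Terminal value at year 5: TV = D_5×(1+g_2)/(r−g_2) = 18425.92276/0.025 = 737036.91048
P_0 = D_1/(1+r)^1 + D_2/(1+r)^2 + D_3/(1+r)^3 + D_4/(1+r)^4 + D_5/(1+r)^5 + TV/(1+r)^5
    = 8207.50929 + 9054.19473 + 9988.22411 + 11018.60783 + 12155.28577 + 511008.21393 = 561432.03567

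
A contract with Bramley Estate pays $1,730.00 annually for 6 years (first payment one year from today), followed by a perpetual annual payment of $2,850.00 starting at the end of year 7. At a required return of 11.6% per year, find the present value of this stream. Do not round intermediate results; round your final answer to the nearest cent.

$19911.55

PV of 6-year annuity: $1,730.00 × [1 − (1+0.116)^−6] / 0.116 = 7194.04826
Perpetuity value at year 6: $2,850.00 / 0.116 = 24568.96552
PV of perpetuity: 24568.96552 / (1+0.116)^6 = 12717.49874
Total PV = 7194.04826 + 12717.49874 = 19911.54699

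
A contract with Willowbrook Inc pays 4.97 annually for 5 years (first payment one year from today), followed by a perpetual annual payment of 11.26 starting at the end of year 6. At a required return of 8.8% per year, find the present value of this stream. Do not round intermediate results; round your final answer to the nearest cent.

103.36

PV of 5-year annuity: 4.97 × [1 − (1+0.088)^−5] / 0.088 = 19.43230
Perpetuity value at year 5: 11.26 / 0.088 = 127.95455
PV of perpetuity: 127.95455 / (1+0.088)^5 = 83.92884
Total PV = 19.43230 + 83.92884 = 103.36115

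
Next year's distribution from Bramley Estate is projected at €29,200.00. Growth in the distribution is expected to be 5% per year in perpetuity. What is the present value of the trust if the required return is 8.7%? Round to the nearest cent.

Growing perpetuity: P = D₁ / (r − g) = €29,200.0000 / (0.087 − 0.05) = €789,189.19

€789189.19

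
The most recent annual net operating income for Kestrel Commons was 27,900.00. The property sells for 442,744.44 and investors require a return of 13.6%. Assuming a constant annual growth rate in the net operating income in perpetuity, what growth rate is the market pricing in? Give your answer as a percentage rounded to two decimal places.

6.87%

P = D₀(1+g)/(r−g) ⇒ P(r−g) = D₀(1+g) ⇒ g(P+D₀) = P·r − D₀
g = (P·r − D₀)/(P + D₀) = (442,744.44×0.136 − 27,900.00) / (442,744.44 + 27,900.00) = 0.068657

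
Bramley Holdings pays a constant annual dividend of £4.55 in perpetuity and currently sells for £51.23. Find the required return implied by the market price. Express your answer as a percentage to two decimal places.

P = C/r ⇒ r = C/P = £4.55/£51.23 = 0.088815

8.88%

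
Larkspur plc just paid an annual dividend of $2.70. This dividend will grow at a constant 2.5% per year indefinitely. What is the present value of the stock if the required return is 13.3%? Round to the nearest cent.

D₁ = D₀ × (1 + g) = $2.70 × 1.025 = $2.7675
Growing perpetuity: P = D₁ / (r − g) = $2.7675 / (0.133 − 0.025) = $25.63

$25.63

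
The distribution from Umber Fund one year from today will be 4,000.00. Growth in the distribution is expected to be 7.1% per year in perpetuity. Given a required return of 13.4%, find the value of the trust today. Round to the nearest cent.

Growing perpetuity: P = D₁ / (r − g) = 4,000.0000 / (0.134 − 0.071) = 63,492.06

63492.06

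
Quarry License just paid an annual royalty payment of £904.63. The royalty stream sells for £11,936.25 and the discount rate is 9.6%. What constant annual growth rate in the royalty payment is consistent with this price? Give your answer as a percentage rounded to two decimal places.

P = D₀(1+g)/(r−g) ⇒ P(r−g) = D₀(1+g) ⇒ g(P+D₀) = P·r − D₀
g = (P·r − D₀)/(P + D₀) = (£11,936.25×0.096 − £904.63) / (£11,936.25 + £904.63) = 0.018788

1.88%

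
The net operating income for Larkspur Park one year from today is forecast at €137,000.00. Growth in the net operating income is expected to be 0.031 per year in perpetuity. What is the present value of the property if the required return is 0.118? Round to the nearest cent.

Growing perpetuity: P = D₁ / (r − g) = €137,000.0000 / (0.118 − 0.031) = €1,574,712.64

€1574712.64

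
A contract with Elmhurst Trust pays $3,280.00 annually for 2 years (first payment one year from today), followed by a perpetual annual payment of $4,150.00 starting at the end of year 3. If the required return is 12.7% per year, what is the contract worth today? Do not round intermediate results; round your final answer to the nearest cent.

$31220.23

PV of 2-year annuity: $3,280.00 × [1 − (1+0.127)^−2] / 0.127 = 5492.79640
Perpetuity value at year 2: $4,150.00 / 0.127 = 32677.16535
PV of perpetuity: 32677.16535 / (1+0.127)^2 = 25727.43820
Total PV = 5492.79640 + 25727.43820 = 31220.23460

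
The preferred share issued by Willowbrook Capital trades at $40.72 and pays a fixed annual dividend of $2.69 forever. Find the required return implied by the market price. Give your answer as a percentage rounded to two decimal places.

6.61%

P = C/r ⇒ r = C/P = $2.69/$40.72 = 0.066061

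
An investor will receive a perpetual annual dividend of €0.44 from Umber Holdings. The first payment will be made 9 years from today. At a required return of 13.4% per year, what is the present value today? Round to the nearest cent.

Value at end of year 8: C / r = €0.44 / 0.134 = €3.2836
Discount to today: PV = €3.2836 / (1 + 0.134)^8 = €3.2836 / 2.734667 = €1.20

€1.20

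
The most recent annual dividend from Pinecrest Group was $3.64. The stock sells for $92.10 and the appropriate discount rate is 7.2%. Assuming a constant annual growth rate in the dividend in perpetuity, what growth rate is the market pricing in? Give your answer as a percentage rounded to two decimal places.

3.12%

P = D₀(1+g)/(r−g) ⇒ P(r−g) = D₀(1+g) ⇒ g(P+D₀) = P·r − D₀
g = (P·r − D₀)/(P + D₀) = ($92.10×0.072 − $3.64) / ($92.10 + $3.64) = 0.031243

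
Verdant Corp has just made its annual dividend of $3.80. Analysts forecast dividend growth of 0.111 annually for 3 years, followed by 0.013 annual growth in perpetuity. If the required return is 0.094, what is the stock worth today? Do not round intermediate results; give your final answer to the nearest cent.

$61.53

D_1 = 4.22180
D_2 = 4.69042
D_3 = 5.21106
Terminal value at year 3: TV = D_3×(1+g_2)/(r−g_2) = 5.27880/0.081 = 65.17037
P_0 = D_1/(1+r)^1 + D_2/(1+r)^2 + D_3/(1+r)^3 + TV/(1+r)^3
    = 3.85905 + 3.91902 + 3.97992 + 49.77351 = 61.53149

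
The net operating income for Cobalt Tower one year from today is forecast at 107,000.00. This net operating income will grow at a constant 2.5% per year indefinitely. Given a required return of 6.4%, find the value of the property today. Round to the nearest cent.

2743589.74

Growing perpetuity: P = D₁ / (r − g) = 107,000.0000 / (0.064 − 0.025) = 2,743,589.74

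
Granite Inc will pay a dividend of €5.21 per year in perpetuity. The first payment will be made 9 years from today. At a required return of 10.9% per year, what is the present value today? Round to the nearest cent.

Value at end of year 8: C / r = €5.21 / 0.109 = €47.7982
Discount to today: PV = €47.7982 / (1 + 0.109)^8 = €47.7982 / 2.287981 = €20.89

€20.89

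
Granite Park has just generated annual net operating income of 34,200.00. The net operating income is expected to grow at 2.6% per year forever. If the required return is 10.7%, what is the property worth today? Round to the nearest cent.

433200.00

D₁ = D₀ × (1 + g) = 34,200.00 × 1.026 = 35,089.2000
Growing perpetuity: P = D₁ / (r − g) = 35,089.2000 / (0.107 − 0.026) = 433,200.00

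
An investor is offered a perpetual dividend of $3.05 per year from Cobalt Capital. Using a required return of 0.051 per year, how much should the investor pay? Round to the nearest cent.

Level perpetuity: PV = C / r = $3.05 / 0.051 = $59.80

$59.80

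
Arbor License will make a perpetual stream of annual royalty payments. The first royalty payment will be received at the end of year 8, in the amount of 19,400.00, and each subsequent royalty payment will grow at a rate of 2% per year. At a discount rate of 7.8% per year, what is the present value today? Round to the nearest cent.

197716.27

Value at end of year 7: C₁ / (r − g) = 19,400.00 / (0.078 − 0.02) = 334,482.7586
Discount to today: PV = 334,482.7586 / (1 + 0.078)^7 = 334,482.7586 / 1.691731 = 197,716.27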